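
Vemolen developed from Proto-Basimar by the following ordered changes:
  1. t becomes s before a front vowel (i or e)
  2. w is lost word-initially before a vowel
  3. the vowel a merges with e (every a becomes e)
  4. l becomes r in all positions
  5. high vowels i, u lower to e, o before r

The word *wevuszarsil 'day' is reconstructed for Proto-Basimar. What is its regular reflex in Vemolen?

Vemolen: *wevuszarsil
  wevuszarsil (rule 1 does not apply)
  wevuszarsil → evuszarsil   [glide loss]
  evuszarsil → evuszersil   [vowel merger]
  evuszersil → evuszersir   [unconditioned shift]
  evuszersir → evuszerser   [pre-rhotic lowering]
  giving Vemolen evuszerser.

evuszerser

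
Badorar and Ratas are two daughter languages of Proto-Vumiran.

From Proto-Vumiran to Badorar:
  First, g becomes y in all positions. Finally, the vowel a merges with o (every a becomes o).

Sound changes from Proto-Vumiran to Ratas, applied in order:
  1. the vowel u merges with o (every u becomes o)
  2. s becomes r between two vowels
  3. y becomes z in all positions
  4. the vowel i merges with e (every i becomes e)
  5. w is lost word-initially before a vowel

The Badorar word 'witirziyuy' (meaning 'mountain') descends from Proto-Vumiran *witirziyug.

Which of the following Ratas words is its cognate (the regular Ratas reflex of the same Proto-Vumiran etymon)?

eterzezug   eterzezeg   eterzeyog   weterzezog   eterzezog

Ratas: *witirziyug > witirziyog > witirzizog > weterzezog > eterzezog  (by vowel merger, unconditioned shift, vowel merger, glide loss)

eterzezog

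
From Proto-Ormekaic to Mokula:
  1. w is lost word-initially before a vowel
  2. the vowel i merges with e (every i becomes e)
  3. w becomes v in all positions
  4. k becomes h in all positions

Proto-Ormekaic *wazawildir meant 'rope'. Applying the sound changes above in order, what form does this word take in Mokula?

Mokula: *wazawildir > azawildir > azawelder > azavelder  (by glide loss, vowel merger, unconditioned shift)

azavelder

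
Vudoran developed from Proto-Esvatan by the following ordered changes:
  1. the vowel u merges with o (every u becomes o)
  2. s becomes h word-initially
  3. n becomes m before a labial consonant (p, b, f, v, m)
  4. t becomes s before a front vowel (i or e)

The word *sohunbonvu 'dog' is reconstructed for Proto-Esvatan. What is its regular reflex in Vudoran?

Vudoran: *sohunbonvu > sohonbonvo > hohonbonvo > hohombomvo  (by vowel merger, debuccalisation, nasal place assimilation)

hohombomvo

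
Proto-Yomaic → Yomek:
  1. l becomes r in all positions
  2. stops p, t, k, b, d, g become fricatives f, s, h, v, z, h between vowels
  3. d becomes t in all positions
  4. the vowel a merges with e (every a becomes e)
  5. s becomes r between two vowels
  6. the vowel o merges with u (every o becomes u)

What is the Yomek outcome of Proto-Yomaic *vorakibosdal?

vurehivuster

Yomek: start from *vorakibosdal.
  rule 1 (unconditioned shift): vorakibosdal → vorakibosdar
  rule 2 (intervocalic lenition): vorakibosdar → vorahivosdar
  rule 3 (unconditioned shift): vorahivosdar → vorahivostar
  rule 4 (vowel merger): vorahivostar → vorehivoster
  rule 5: no change — vorehivoster
  rule 6 (vowel merger): vorehivoster → vurehivuster
  ⇒ Yomek vurehivuster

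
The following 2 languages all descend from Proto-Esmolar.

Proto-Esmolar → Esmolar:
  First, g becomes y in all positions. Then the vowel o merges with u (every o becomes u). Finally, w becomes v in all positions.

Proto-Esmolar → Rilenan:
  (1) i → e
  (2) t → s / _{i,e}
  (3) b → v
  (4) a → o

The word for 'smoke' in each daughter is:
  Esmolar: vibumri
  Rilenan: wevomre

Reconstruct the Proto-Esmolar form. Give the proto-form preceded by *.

Position 1: Esmolar has v, Rilenan has w. Rilenan preserves w here (none of its changes turn any other segment into w), so the proto-segment is *w.
Position 4: Esmolar has u, Rilenan has o. Taking the neighbouring segments as reconstructed: Esmolar u could go back to *o or *u; Rilenan o could go back to *a or *o — the one source consistent with every daughter is *o.
Position 7: Esmolar has i, Rilenan has e. Esmolar preserves i here (none of its changes turn any other segment into i), so the proto-segment is *i.
Continuing position by position gives *wibomri; check it forward:
Esmolar: *wibomri > wibumri > vibumri  (by vowel merger, unconditioned shift)
Rilenan: *wibomri > webomre > wevomre  (by vowel merger, unconditioned shift)
*wibomri is the unique common source.

*wibomri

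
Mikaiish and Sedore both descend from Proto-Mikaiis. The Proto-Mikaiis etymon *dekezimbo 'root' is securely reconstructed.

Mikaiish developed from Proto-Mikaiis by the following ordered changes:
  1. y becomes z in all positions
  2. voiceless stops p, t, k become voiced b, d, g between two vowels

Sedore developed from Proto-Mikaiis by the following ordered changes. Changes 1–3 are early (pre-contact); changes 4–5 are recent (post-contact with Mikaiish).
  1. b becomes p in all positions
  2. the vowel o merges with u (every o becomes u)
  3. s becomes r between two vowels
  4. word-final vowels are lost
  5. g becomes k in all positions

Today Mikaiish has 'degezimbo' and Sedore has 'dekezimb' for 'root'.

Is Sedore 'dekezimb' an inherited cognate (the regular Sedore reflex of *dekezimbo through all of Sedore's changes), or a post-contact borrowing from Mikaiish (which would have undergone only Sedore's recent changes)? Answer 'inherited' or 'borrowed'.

If inherited, *dekezimbo would pass through all of Sedore's changes:
Sedore: *dekezimbo
  dekezimbo → dekezimpo   [unconditioned shift]
  dekezimpo → dekezimpu   [vowel merger]
  dekezimpu (rule 3 does not apply)
  dekezimpu → dekezimp   [apocope]
  dekezimp (rule 5 does not apply)
  giving Sedore dekezimp.
If borrowed from Mikaiish 'degezimbo' after the early changes, it would undergo only the recent ones:
  rule 4 (apocope): degezimbo → degezimb
  rule 5 (unconditioned shift): degezimb → dekezimb
  ⇒ as a loan: dekezimb
Sedore 'dekezimb' matches the loan outcome 'dekezimb', not the inherited 'dekezimp' — it skipped the early Sedore changes, so it was borrowed from Mikaiish.

borrowed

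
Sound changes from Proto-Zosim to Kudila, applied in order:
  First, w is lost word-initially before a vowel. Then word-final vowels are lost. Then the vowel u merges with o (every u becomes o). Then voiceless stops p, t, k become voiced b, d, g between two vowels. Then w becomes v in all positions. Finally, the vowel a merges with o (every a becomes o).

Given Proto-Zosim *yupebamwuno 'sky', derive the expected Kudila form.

yobebomvon

Kudila: *yupebamwuno > yupebamwun > yopebamwon > yobebamwon > yobebamvon > yobebomvon  (by apocope, vowel merger, intervocalic voicing, unconditioned shift, vowel merger)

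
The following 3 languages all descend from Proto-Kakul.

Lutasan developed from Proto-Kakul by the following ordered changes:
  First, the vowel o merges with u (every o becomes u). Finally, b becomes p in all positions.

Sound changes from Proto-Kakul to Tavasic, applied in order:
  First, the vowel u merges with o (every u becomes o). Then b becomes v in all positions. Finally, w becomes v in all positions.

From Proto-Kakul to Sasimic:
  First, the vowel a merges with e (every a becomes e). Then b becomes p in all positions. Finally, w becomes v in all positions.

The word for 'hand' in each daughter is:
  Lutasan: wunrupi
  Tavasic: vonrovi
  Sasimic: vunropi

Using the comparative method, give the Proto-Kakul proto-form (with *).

*wunrobi

Position 2: Lutasan has u, Tavasic has o, Sasimic has u. Sasimic preserves u here (none of its changes turn any other segment into u), so the proto-segment is *u.
Position 5: Lutasan has u, Tavasic has o, Sasimic has o. Sasimic preserves o here (none of its changes turn any other segment into o), so the proto-segment is *o.
Position 6: Lutasan has p, Tavasic has v, Sasimic has p. Taking the neighbouring segments as reconstructed: Lutasan p could go back to *p or *b; Tavasic v could go back to *b or *v or *w; Sasimic p could go back to *p or *b — the one source consistent with every daughter is *b.
This points to *wunrobi. Verify forward in each daughter:
Lutasan: *wunrobi
  wunrobi → wunrubi   [vowel merger]
  wunrubi → wunrupi   [unconditioned shift]
  giving Lutasan wunrupi.
Tavasic: *wunrobi > wonrobi > wonrovi > vonrovi  (by vowel merger, unconditioned shift, unconditioned shift)
Sasimic: *wunrobi
  wunrobi (rule 1 does not apply)
  wunrobi → wunropi   [unconditioned shift]
  wunropi → vunropi   [unconditioned shift]
  giving Sasimic vunropi.
No other proto-form is consistent with every reflex, so the reconstruction is *wunrobi.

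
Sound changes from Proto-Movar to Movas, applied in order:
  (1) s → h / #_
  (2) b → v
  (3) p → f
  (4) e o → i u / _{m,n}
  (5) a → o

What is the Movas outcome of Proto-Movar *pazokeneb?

Movas: *pazokeneb
  pazokeneb (rule 1 does not apply)
  pazokeneb → pazokenev   [unconditioned shift]
  pazokenev → fazokenev   [unconditioned shift]
  fazokenev → fazokinev   [pre-nasal raising]
  fazokinev → fozokinev   [vowel merger]
  giving Movas fozokinev.

fozokinev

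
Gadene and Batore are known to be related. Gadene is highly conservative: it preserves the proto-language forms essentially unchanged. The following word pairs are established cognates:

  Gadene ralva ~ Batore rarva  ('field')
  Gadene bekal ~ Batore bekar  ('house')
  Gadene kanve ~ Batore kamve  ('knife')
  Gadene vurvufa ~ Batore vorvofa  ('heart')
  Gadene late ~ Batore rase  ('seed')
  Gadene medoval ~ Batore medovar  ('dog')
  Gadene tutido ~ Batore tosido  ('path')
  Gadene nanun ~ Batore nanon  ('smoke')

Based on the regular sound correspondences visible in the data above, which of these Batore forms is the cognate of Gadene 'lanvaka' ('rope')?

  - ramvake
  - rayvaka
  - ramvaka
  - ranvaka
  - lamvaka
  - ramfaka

late ~ rase — Gadene l corresponds to Batore r word-initially before a back vowel.
kanve ~ kamve — Gadene n corresponds to Batore m after a vowel, before a labial obstruent.
Applying these to Gadene 'lanvaka':
  lanvaka → ranvaka   (l→r word-initially before a back vowel)
  ranvaka → ramvaka   (n→m after a vowel, before a labial obstruent)
So the Batore cognate is 'ramvaka'.

ramvaka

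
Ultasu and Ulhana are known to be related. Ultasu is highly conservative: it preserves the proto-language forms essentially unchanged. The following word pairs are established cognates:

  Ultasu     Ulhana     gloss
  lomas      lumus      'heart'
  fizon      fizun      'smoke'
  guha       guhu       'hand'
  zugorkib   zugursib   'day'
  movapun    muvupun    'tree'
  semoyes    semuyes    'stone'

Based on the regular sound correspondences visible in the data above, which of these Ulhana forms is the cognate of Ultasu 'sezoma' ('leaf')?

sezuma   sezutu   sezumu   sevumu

lomas ~ lumus — Ultasu o corresponds to Ulhana u after a consonant, before a nasal.
guha ~ guhu — Ultasu a corresponds to Ulhana u word-finally.
Applying these to Ultasu 'sezoma':
  sezoma → sezuma   (o→u after a consonant, before a nasal)
  sezuma → sezumu   (a→u word-finally)
So the Ulhana cognate is 'sezumu'.

sezumu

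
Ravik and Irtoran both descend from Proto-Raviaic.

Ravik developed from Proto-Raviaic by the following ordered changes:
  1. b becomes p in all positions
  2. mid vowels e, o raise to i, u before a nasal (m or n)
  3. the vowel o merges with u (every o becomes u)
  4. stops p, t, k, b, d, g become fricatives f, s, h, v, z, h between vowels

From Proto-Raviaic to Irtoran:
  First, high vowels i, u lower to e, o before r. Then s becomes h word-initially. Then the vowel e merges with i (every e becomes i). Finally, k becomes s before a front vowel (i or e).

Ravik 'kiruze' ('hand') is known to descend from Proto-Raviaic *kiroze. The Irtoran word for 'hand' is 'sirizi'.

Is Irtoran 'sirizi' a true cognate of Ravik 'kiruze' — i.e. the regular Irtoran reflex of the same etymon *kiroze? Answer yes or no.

Derive the expected Irtoran reflex of *kiroze:
Irtoran: start from *kiroze.
  rule 1 (pre-rhotic lowering): kiroze → keroze
  rule 2: no change — keroze
  rule 3 (vowel merger): keroze → kirozi
  rule 4 (palatalisation): kirozi → sirozi
  ⇒ Irtoran sirozi
The regular Irtoran reflex would be 'sirozi', but the attested form is 'sirizi'. The correspondence is irregular, so they are not cognates (the Irtoran form has a different source).

no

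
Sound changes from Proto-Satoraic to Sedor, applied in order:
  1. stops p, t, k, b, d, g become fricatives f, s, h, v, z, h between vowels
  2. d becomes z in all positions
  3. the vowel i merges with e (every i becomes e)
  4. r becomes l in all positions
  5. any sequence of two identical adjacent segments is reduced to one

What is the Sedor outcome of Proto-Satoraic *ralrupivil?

lalufevel

Sedor: *ralrupivil > ralrufivil > ralrufevel > lallufevel > lalufevel  (by intervocalic lenition, vowel merger, unconditioned shift, degemination)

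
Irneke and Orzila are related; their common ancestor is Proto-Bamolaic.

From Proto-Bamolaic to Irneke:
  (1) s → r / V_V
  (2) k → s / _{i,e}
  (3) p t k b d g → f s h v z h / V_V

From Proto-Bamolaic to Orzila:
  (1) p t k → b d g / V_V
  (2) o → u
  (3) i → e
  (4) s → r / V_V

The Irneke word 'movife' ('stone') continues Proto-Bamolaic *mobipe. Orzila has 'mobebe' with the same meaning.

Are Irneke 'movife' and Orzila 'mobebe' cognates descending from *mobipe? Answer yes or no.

Derive the expected Orzila reflex of *mobipe:
Orzila: *mobipe
  mobipe → mobibe   [intervocalic voicing]
  mobibe → mubibe   [vowel merger]
  mubibe → mubebe   [vowel merger]
  mubebe (rule 4 does not apply)
  giving Orzila mubebe.
The regular Orzila reflex would be 'mubebe', but the attested form is 'mobebe'. The correspondence is irregular, so they are not cognates (the Orzila form has a different source).

no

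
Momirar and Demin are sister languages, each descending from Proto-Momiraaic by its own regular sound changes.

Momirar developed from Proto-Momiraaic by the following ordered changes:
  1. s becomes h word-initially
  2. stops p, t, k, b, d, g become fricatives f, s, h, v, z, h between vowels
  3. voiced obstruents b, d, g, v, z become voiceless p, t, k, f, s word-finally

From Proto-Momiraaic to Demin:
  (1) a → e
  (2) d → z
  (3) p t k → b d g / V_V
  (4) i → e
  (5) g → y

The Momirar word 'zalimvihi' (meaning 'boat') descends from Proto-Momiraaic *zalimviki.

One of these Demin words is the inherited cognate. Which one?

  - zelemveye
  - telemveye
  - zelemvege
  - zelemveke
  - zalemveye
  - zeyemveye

zelemveye

Demin: *zalimviki > zelimviki > zelimvigi > zelemvege > zelemveye  (by vowel merger, intervocalic voicing, vowel merger, unconditioned shift)
Among the options, 'zelemveye' alone shows every Demin change applied in order.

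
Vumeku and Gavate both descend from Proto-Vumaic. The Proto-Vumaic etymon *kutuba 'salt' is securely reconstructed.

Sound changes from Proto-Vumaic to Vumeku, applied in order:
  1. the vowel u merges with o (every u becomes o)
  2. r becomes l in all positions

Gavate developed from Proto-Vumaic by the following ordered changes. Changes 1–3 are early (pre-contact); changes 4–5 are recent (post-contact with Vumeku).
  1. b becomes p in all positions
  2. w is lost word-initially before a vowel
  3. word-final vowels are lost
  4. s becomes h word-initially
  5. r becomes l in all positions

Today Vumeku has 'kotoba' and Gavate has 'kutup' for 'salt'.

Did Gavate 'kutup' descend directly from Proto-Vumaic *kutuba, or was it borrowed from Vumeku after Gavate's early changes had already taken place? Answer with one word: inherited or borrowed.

If inherited, *kutuba would pass through all of Gavate's changes:
Gavate: *kutuba > kutupa > kutup  (by unconditioned shift, apocope)
If borrowed from Vumeku 'kotoba' after the early changes, it would undergo only the recent ones:
  rule 4 (debuccalisation): no change (kotoba)
  rule 5 (unconditioned shift): no change (kotoba)
  ⇒ as a loan: kotoba
Gavate 'kutup' matches the inherited outcome exactly, so it is an inherited cognate, not a loan.

inherited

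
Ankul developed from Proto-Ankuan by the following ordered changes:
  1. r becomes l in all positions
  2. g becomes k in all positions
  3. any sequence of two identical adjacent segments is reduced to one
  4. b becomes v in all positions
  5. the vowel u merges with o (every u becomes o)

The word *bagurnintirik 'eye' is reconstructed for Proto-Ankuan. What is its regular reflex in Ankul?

Ankul: *bagurnintirik
  bagurnintirik → bagulnintilik   [unconditioned shift]
  bagulnintilik → bakulnintilik   [unconditioned shift]
  bakulnintilik (rule 3 does not apply)
  bakulnintilik → vakulnintilik   [unconditioned shift]
  vakulnintilik → vakolnintilik   [vowel merger]
  giving Ankul vakolnintilik.

vakolnintilik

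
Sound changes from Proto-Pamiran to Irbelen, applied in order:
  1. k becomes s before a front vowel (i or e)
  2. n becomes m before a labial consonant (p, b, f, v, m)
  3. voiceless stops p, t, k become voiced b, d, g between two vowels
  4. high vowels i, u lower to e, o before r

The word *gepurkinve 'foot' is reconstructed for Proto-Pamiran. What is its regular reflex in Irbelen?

Irbelen: start from *gepurkinve.
  rule 1 (palatalisation): gepurkinve → gepursinve
  rule 2 (nasal place assimilation): gepursinve → gepursimve
  rule 3 (intervocalic voicing): gepursimve → gebursimve
  rule 4 (pre-rhotic lowering): gebursimve → geborsimve
  ⇒ Irbelen geborsimve

geborsimve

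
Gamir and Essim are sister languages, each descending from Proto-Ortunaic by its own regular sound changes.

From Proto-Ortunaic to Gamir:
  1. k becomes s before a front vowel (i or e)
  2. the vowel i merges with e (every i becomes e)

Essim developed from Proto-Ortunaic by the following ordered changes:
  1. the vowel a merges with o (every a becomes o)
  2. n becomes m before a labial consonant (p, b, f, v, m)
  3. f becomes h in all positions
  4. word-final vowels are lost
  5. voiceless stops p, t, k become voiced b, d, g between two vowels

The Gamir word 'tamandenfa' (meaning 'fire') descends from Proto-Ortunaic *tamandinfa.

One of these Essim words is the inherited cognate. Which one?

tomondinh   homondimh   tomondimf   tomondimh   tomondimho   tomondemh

tomondimh

Essim: start from *tamandinfa.
  rule 1 (vowel merger): tamandinfa → tomondinfo
  rule 2 (nasal place assimilation): tomondinfo → tomondimfo
  rule 3 (unconditioned shift): tomondimfo → tomondimho
  rule 4 (apocope): tomondimho → tomondimh
  rule 5: no change — tomondimh
  ⇒ Essim tomondimh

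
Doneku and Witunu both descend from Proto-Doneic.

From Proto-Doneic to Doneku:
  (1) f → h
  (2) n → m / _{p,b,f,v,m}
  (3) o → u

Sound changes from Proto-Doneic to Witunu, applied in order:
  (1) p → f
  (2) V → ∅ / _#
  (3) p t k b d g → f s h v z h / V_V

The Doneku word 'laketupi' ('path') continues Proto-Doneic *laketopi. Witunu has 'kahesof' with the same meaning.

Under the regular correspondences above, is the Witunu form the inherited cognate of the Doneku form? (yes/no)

no

Derive the expected Witunu reflex of *laketopi:
Witunu: start from *laketopi.
  rule 1 (unconditioned shift): laketopi → laketofi
  rule 2 (apocope): laketofi → laketof
  rule 3 (intervocalic lenition): laketof → lahesof
  ⇒ Witunu lahesof
The regular Witunu reflex would be 'lahesof', but the attested form is 'kahesof'. The correspondence is irregular, so they are not cognates (the Witunu form has a different source).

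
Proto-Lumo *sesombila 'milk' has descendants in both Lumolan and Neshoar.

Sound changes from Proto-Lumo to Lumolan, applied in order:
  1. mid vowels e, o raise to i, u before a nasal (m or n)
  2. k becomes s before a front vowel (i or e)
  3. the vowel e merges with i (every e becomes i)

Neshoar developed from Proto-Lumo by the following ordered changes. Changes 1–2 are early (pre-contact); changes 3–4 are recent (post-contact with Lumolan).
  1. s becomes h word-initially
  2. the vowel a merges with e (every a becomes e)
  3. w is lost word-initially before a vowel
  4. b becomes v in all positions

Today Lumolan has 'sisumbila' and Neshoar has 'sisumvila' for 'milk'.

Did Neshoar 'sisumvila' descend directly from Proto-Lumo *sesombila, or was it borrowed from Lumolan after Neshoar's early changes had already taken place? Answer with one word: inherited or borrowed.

If inherited, *sesombila would pass through all of Neshoar's changes:
Neshoar: *sesombila
  sesombila → hesombila   [debuccalisation]
  hesombila → hesombile   [vowel merger]
  hesombile (rule 3 does not apply)
  hesombile → hesomvile   [unconditioned shift]
  giving Neshoar hesomvile.
If borrowed from Lumolan 'sisumbila' after the early changes, it would undergo only the recent ones:
  rule 3 (glide loss): no change (sisumbila)
  rule 4 (unconditioned shift): sisumbila → sisumvila
  ⇒ as a loan: sisumvila
Neshoar 'sisumvila' matches the loan outcome 'sisumvila', not the inherited 'hesomvile' — it skipped the early Neshoar changes, so it was borrowed from Lumolan.

borrowed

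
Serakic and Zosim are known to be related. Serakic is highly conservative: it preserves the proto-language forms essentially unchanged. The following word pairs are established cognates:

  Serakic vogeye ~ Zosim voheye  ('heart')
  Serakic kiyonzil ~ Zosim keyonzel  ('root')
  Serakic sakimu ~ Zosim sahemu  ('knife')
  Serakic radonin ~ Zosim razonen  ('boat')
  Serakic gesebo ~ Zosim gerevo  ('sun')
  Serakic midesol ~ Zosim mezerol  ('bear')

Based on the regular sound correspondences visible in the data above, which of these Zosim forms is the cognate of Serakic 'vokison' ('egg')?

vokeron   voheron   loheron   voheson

sakimu ~ sahemu — Serakic k corresponds to Zosim h between vowels (before a front vowel).
kiyonzil ~ keyonzel, midesol ~ mezerol — Serakic i corresponds to Zosim e after a consonant, before a consonant other than r, m, n, p, b, f, v.
midesol ~ mezerol — Serakic s corresponds to Zosim r between vowels (before a back vowel).
Applying these to Serakic 'vokison':
  vokison → vohison   (k→h between vowels (before a front vowel))
  vohison → voheson   (i→e after a consonant, before a consonant other than r, m, n, p, b, f, v)
  voheson → voheron   (s→r between vowels (before a back vowel))
So the Zosim cognate is 'voheron'.

voheron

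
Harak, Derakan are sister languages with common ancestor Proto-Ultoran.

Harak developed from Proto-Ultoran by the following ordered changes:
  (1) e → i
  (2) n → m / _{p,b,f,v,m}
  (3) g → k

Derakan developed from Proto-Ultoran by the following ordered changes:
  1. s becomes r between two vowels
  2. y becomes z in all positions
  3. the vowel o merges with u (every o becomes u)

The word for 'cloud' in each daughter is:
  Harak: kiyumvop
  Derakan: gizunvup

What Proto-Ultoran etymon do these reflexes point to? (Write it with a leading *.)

Position 1: Harak has k, Derakan has g. Derakan preserves g here (none of its changes turn any other segment into g), so the proto-segment is *g.
Position 5: Harak has m, Derakan has n. Derakan preserves n here (none of its changes turn any other segment into n), so the proto-segment is *n.
Position 3: Harak has y, Derakan has z. Harak preserves y here (none of its changes turn any other segment into y), so the proto-segment is *y.
Continuing position by position gives *giyunvop; check it forward:
Harak: *giyunvop
  giyunvop (rule 1 does not apply)
  giyunvop → giyumvop   [nasal place assimilation]
  giyumvop → kiyumvop   [unconditioned shift]
  giving Harak kiyumvop.
Derakan: start from *giyunvop.
  rule 1: no change — giyunvop
  rule 2 (unconditioned shift): giyunvop → gizunvop
  rule 3 (vowel merger): gizunvop → gizunvup
  ⇒ Derakan gizunvup
Only *giyunvop yields all of Harak kiyumvop, Derakan gizunvup.

*giyunvop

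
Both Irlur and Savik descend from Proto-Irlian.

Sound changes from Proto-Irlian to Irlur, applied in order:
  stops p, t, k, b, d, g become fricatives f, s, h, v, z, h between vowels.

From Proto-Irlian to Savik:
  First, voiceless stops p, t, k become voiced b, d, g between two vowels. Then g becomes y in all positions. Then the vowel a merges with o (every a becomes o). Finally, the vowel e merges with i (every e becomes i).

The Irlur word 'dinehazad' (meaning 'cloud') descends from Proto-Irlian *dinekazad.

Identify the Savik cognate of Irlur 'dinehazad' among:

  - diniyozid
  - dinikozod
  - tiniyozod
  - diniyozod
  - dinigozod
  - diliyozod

diniyozod

Savik: start from *dinekazad.
  rule 1 (intervocalic voicing): dinekazad → dinegazad
  rule 2 (unconditioned shift): dinegazad → dineyazad
  rule 3 (vowel merger): dineyazad → dineyozod
  rule 4 (vowel merger): dineyozod → diniyozod
  ⇒ Savik diniyozod
The other candidates each miss or misapply at least one Savik change.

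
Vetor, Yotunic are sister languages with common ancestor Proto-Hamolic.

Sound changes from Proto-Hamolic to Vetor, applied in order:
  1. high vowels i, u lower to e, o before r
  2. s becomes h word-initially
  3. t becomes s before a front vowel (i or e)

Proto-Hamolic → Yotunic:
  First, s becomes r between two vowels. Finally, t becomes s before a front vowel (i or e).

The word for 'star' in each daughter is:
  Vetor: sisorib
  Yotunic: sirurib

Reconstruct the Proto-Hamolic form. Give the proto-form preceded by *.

*tisurib

Position 4: Vetor has o, Yotunic has u. Yotunic preserves u here (none of its changes turn any other segment into u), so the proto-segment is *u.
Position 3: Vetor has s, Yotunic has r. Taking the neighbouring segments as reconstructed: Vetor s can only go back to *s; Yotunic r could go back to *s or *r — the one source consistent with every daughter is *s.
Position 1: Vetor has s, Yotunic has s. Taking the neighbouring segments as reconstructed: Vetor s can only go back to *t; Yotunic s could go back to *t or *s — the one source consistent with every daughter is *t.
The remaining positions agree across the daughters. Check the candidate against every language:
Vetor: *tisurib
  tisurib → tisorib   [pre-rhotic lowering]
  tisorib (rule 2 does not apply)
  tisorib → sisorib   [palatalisation]
  giving Vetor sisorib.
Yotunic: start from *tisurib.
  rule 1 (rhotacism): tisurib → tirurib
  rule 2 (palatalisation): tirurib → sirurib
  ⇒ Yotunic sirurib
No other proto-form is consistent with every reflex, so the reconstruction is *tisurib.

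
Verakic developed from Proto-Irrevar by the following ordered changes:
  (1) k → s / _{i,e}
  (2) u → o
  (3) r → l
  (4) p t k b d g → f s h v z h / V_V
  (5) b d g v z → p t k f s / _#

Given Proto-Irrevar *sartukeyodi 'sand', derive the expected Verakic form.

Verakic: *sartukeyodi
  sartukeyodi → sartuseyodi   [palatalisation]
  sartuseyodi → sartoseyodi   [vowel merger]
  sartoseyodi → saltoseyodi   [unconditioned shift]
  saltoseyodi → saltoseyozi   [intervocalic lenition]
  saltoseyozi (rule 5 does not apply)
  giving Verakic saltoseyozi.

saltoseyozi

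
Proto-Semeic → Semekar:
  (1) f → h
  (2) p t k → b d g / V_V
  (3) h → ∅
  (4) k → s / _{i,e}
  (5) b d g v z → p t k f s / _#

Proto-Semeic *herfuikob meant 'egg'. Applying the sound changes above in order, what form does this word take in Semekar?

Semekar: *herfuikob > herhuikob > herhuigob > eruigob > eruigop  (by unconditioned shift, intervocalic voicing, h-loss, final devoicing)

eruigop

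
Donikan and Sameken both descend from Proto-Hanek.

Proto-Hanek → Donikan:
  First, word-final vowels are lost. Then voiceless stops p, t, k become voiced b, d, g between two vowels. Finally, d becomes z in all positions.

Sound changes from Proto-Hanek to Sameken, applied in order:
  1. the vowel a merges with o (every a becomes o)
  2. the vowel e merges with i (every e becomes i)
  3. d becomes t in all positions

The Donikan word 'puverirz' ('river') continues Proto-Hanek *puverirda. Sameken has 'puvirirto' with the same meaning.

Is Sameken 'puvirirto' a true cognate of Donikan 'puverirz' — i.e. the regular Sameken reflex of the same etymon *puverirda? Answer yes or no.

Derive the expected Sameken reflex of *puverirda:
Sameken: *puverirda
  puverirda → puverirdo   [vowel merger]
  puverirdo → puvirirdo   [vowel merger]
  puvirirdo → puvirirto   [unconditioned shift]
  giving Sameken puvirirto.
Sameken 'puvirirto' matches the regular reflex exactly, so the pair is cognate.

yes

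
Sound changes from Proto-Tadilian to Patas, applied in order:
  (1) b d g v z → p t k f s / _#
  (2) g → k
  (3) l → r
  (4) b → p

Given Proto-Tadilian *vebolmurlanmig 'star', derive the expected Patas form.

Patas: *vebolmurlanmig
  vebolmurlanmig → vebolmurlanmik   [final devoicing]
  vebolmurlanmik (rule 2 does not apply)
  vebolmurlanmik → vebormurranmik   [unconditioned shift]
  vebormurranmik → vepormurranmik   [unconditioned shift]
  giving Patas vepormurranmik.

vepormurranmik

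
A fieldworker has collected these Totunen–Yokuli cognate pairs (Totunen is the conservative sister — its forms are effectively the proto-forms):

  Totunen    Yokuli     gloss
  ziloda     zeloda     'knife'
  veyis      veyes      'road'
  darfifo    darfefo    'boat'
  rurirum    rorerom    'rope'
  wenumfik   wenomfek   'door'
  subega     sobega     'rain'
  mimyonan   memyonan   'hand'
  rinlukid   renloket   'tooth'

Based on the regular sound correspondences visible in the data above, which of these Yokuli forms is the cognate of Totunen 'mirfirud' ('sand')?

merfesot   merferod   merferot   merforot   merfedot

rurirum ~ rorerom — Totunen i corresponds to Yokuli e after a consonant, before r.
rinlukid ~ renloket — Totunen u corresponds to Yokuli o after a consonant, before a consonant other than r, m, n, p, b, f, v.
rinlukid ~ renloket — Totunen d corresponds to Yokuli t word-finally.
Applying these to Totunen 'mirfirud':
  mirfirud → merfirud   (i→e after a consonant, before r)
  merfirud → merferud   (i→e after a consonant, before r)
  merferud → merferod   (u→o after a consonant, before a consonant other than r, m, n, p, b, f, v)
  merferod → merferot   (d→t word-finally)
So the Yokuli cognate is 'merferot'.

merferot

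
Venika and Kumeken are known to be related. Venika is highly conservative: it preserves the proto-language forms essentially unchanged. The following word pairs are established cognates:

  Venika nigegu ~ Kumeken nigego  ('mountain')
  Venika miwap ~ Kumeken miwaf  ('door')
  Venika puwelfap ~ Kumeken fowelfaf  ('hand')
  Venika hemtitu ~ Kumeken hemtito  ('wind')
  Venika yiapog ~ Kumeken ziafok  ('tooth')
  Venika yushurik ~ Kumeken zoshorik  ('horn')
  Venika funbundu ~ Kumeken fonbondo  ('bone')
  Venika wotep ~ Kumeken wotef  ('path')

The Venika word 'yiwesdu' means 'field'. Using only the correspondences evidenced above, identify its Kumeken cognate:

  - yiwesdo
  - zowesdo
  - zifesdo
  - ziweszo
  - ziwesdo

yiapog ~ ziafok — Venika y corresponds to Kumeken z word-initially before a front vowel.
nigegu ~ nigego, hemtitu ~ hemtito — Venika u corresponds to Kumeken o word-finally.
Applying these to Venika 'yiwesdu':
  yiwesdu → ziwesdu   (y→z word-initially before a front vowel)
  ziwesdu → ziwesdo   (u→o word-finally)
So the Kumeken cognate is 'ziwesdo'.

ziwesdo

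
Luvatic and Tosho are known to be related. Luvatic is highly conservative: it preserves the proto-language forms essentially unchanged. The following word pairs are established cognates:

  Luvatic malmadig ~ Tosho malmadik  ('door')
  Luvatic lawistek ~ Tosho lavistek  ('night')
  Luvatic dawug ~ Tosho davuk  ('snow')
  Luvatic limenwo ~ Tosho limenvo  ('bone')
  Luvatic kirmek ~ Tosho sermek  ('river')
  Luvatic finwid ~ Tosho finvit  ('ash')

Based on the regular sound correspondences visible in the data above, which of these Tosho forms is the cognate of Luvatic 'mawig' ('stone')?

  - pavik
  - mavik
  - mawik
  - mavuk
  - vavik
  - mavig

mavik

lawistek ~ lavistek — Luvatic w corresponds to Tosho v between vowels (before a front vowel).
malmadig ~ malmadik, dawug ~ davuk — Luvatic g corresponds to Tosho k word-finally.
Applying these to Luvatic 'mawig':
  mawig → mavig   (w→v between vowels (before a front vowel))
  mavig → mavik   (g→k word-finally)
So the Tosho cognate is 'mavik'.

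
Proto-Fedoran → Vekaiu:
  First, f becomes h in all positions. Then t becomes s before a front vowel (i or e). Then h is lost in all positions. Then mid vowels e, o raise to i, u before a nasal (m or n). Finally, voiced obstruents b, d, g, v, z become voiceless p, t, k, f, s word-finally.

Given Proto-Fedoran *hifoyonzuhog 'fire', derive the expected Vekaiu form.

Vekaiu: *hifoyonzuhog
  hifoyonzuhog → hihoyonzuhog   [unconditioned shift]
  hihoyonzuhog (rule 2 does not apply)
  hihoyonzuhog → ioyonzuog   [h-loss]
  ioyonzuog → ioyunzuog   [pre-nasal raising]
  ioyunzuog → ioyunzuok   [final devoicing]
  giving Vekaiu ioyunzuok.

ioyunzuok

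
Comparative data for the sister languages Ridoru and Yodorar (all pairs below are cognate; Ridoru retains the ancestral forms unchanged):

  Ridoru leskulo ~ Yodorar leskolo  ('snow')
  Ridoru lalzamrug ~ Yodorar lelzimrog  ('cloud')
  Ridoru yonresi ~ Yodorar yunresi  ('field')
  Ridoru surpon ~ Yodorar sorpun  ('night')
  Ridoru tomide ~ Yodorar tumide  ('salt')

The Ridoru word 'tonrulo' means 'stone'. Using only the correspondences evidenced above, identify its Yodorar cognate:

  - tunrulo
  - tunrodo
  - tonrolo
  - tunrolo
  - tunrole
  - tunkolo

tunrolo

yonresi ~ yunresi, surpon ~ sorpun — Ridoru o corresponds to Yodorar u after a consonant, before a nasal.
leskulo ~ leskolo, lalzamrug ~ lelzimrog — Ridoru u corresponds to Yodorar o after a consonant, before a consonant other than r, m, n, p, b, f, v.
Applying these to Ridoru 'tonrulo':
  tonrulo → tunrulo   (o→u after a consonant, before a nasal)
  tunrulo → tunrolo   (u→o after a consonant, before a consonant other than r, m, n, p, b, f, v)
So the Yodorar cognate is 'tunrolo'.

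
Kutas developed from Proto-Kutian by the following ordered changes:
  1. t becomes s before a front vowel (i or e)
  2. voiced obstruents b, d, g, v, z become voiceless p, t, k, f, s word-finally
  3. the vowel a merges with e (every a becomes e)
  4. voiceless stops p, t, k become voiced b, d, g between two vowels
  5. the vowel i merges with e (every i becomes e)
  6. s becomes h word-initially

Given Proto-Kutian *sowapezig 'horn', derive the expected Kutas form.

howebezek

Kutas: start from *sowapezig.
  rule 1: no change — sowapezig
  rule 2 (final devoicing): sowapezig → sowapezik
  rule 3 (vowel merger): sowapezik → sowepezik
  rule 4 (intervocalic voicing): sowepezik → sowebezik
  rule 5 (vowel merger): sowebezik → sowebezek
  rule 6 (debuccalisation): sowebezek → howebezek
  ⇒ Kutas howebezek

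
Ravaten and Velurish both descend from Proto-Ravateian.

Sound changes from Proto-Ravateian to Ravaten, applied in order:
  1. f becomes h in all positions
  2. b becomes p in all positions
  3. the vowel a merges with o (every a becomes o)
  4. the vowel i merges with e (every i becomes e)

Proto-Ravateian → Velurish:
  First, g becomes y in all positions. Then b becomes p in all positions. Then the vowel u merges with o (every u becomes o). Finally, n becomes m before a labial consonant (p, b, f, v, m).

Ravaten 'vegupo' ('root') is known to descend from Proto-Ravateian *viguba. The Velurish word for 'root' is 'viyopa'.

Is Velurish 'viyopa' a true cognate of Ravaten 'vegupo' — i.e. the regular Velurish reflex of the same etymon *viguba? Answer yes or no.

yes

Derive the expected Velurish reflex of *viguba:
Velurish: *viguba
  viguba → viyuba   [unconditioned shift]
  viyuba → viyupa   [unconditioned shift]
  viyupa → viyopa   [vowel merger]
  viyopa (rule 4 does not apply)
  giving Velurish viyopa.
Velurish 'viyopa' matches the regular reflex exactly, so the pair is cognate.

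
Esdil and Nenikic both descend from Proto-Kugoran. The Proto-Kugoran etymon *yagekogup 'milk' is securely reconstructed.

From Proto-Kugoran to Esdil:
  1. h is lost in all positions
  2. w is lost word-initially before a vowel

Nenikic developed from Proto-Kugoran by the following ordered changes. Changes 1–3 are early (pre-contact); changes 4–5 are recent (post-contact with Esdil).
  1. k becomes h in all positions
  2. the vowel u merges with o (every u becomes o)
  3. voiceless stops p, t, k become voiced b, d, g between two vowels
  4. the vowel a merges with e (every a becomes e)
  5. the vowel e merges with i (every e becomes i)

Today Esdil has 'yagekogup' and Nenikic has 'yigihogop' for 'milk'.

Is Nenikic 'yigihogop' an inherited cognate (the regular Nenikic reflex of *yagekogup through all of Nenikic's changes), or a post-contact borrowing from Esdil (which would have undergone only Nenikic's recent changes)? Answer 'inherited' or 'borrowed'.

inherited

If inherited, *yagekogup would pass through all of Nenikic's changes:
Nenikic: start from *yagekogup.
  rule 1 (unconditioned shift): yagekogup → yagehogup
  rule 2 (vowel merger): yagehogup → yagehogop
  rule 3: no change — yagehogop
  rule 4 (vowel merger): yagehogop → yegehogop
  rule 5 (vowel merger): yegehogop → yigihogop
  ⇒ Nenikic yigihogop
If borrowed from Esdil 'yagekogup' after the early changes, it would undergo only the recent ones:
  rule 4 (vowel merger): yagekogup → yegekogup
  rule 5 (vowel merger): yegekogup → yigikogup
  ⇒ as a loan: yigikogup
Nenikic 'yigihogop' matches the inherited outcome exactly, so it is an inherited cognate, not a loan.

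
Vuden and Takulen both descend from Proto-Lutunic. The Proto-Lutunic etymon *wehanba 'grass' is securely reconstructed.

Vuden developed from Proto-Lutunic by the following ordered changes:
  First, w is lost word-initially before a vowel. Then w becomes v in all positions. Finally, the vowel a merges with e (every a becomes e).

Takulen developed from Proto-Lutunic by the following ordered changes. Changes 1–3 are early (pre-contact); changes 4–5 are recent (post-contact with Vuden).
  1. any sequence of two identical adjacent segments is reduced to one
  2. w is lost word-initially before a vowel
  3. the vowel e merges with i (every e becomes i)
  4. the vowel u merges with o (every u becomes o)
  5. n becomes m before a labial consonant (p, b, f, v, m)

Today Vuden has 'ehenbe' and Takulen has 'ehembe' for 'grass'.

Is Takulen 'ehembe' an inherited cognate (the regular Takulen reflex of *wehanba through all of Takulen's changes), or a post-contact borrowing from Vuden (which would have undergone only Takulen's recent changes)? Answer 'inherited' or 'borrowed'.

If inherited, *wehanba would pass through all of Takulen's changes:
Takulen: start from *wehanba.
  rule 1: no change — wehanba
  rule 2 (glide loss): wehanba → ehanba
  rule 3 (vowel merger): ehanba → ihanba
  rule 4: no change — ihanba
  rule 5 (nasal place assimilation): ihanba → ihamba
  ⇒ Takulen ihamba
If borrowed from Vuden 'ehenbe' after the early changes, it would undergo only the recent ones:
  rule 4 (vowel merger): no change (ehenbe)
  rule 5 (nasal place assimilation): ehenbe → ehembe
  ⇒ as a loan: ehembe
Takulen 'ehembe' matches the loan outcome 'ehembe', not the inherited 'ihamba' — it skipped the early Takulen changes, so it was borrowed from Vuden.

borrowed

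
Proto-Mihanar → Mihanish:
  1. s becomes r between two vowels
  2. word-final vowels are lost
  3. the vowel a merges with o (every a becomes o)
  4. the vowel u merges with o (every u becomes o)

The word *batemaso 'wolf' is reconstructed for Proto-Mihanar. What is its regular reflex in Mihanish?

botemor

Mihanish: *batemaso > batemaro > batemar > botemor  (by rhotacism, apocope, vowel merger)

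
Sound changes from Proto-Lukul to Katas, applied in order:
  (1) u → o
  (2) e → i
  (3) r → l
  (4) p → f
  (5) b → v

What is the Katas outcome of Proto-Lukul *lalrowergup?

lallowilgof

Katas: *lalrowergup
  lalrowergup → lalrowergop   [vowel merger]
  lalrowergop → lalrowirgop   [vowel merger]
  lalrowirgop → lallowilgop   [unconditioned shift]
  lallowilgop → lallowilgof   [unconditioned shift]
  lallowilgof (rule 5 does not apply)
  giving Katas lallowilgof.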